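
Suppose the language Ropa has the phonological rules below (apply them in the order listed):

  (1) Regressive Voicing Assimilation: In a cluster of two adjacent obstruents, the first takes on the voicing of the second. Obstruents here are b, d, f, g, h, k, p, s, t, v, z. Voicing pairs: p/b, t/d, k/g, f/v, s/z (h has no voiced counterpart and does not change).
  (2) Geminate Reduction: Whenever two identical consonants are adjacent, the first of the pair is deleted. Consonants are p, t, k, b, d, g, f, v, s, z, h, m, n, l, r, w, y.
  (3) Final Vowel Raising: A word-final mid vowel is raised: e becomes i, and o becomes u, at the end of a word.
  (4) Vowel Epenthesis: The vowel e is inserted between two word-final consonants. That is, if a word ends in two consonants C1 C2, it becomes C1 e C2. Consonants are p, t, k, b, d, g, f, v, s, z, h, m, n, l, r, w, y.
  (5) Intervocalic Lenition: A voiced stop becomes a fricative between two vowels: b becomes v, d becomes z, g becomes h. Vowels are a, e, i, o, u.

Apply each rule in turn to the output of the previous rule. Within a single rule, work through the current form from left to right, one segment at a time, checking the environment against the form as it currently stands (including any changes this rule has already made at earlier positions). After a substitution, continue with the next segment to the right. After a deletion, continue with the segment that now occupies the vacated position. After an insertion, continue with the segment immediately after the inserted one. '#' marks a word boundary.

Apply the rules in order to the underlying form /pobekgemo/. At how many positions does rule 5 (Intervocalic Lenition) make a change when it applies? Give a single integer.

(1) Regressive Voicing Assimilation: [pobekgemo] → [pobeggemo]
(2) Geminate Reduction: [pobeggemo] → [pobegemo]
(3) Final Vowel Raising: [pobegemo] → [pobegemu]
(4) Vowel Epenthesis: no change — [pobegemu]
(5) Intervocalic Lenition: [pobegemu] → [povehemu]
Rule 5 changed 2 position(s).

2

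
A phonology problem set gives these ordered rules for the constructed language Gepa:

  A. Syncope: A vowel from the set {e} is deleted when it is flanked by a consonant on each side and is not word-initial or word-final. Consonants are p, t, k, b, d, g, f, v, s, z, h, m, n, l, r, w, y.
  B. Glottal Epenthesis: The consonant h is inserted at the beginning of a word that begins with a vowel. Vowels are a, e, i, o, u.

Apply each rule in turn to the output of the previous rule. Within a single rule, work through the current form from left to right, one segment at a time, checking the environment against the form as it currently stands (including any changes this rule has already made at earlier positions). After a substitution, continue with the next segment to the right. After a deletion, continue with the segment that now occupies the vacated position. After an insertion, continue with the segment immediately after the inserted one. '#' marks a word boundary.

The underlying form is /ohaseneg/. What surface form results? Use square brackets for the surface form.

A Syncope: [ohaseneg] → [ohasng]
B Glottal Epenthesis: [ohasng] → [hohasng]

[hohasng]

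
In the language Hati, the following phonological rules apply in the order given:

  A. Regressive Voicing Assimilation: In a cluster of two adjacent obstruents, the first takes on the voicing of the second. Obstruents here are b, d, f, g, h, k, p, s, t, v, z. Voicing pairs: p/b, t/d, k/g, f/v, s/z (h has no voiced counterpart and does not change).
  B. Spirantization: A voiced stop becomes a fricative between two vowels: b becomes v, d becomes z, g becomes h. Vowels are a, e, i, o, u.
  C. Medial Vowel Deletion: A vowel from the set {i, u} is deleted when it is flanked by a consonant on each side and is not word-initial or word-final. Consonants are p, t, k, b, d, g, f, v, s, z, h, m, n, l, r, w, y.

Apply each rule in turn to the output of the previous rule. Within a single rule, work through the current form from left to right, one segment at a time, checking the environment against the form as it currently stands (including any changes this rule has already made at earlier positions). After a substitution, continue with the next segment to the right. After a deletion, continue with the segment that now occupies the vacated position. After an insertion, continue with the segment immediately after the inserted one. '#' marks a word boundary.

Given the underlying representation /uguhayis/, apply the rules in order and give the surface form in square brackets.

A Regressive Voicing Assimilation: no change — [uguhayis]
B Spirantization: [uguhayis] → [uhuhayis]
C Medial Vowel Deletion: [uhuhayis] → [uhhays]

[uhhays]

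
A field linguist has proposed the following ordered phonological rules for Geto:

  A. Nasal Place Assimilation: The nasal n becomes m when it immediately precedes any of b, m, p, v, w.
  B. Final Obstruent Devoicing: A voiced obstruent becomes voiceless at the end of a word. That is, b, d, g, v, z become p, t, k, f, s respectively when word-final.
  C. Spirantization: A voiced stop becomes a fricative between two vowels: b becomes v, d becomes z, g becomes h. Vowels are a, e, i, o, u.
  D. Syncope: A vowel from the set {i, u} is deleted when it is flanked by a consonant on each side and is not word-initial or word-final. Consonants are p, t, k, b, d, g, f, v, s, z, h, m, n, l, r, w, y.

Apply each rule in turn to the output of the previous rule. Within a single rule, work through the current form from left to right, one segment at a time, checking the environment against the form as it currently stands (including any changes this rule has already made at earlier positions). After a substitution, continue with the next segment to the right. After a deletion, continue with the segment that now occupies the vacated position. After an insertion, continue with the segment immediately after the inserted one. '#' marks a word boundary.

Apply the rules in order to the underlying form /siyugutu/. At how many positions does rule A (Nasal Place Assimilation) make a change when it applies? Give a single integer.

0

A Nasal Place Assimilation: no change — [siyugutu]
B Final Obstruent Devoicing: no change — [siyugutu]
C Spirantization: [siyugutu] → [siyuhutu]
D Syncope: [siyuhutu] → [syhtu]
Rule A changed 0 position(s).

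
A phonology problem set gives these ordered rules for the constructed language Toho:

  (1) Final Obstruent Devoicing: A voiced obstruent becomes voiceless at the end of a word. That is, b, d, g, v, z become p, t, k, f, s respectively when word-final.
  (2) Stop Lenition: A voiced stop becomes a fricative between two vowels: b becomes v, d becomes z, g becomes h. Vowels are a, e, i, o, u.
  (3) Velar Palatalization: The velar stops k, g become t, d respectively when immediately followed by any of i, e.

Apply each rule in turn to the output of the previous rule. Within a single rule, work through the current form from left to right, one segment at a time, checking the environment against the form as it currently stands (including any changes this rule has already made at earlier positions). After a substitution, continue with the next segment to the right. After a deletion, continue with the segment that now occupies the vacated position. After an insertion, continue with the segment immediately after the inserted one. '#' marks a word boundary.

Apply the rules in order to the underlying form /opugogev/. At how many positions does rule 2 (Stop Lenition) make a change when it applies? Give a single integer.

(1) Final Obstruent Devoicing: [opugogev] → [opugogef]
(2) Stop Lenition: [opugogef] → [opuhohef]
(3) Velar Palatalization: no change — [opuhohef]
Rule 2 changed 2 position(s).

2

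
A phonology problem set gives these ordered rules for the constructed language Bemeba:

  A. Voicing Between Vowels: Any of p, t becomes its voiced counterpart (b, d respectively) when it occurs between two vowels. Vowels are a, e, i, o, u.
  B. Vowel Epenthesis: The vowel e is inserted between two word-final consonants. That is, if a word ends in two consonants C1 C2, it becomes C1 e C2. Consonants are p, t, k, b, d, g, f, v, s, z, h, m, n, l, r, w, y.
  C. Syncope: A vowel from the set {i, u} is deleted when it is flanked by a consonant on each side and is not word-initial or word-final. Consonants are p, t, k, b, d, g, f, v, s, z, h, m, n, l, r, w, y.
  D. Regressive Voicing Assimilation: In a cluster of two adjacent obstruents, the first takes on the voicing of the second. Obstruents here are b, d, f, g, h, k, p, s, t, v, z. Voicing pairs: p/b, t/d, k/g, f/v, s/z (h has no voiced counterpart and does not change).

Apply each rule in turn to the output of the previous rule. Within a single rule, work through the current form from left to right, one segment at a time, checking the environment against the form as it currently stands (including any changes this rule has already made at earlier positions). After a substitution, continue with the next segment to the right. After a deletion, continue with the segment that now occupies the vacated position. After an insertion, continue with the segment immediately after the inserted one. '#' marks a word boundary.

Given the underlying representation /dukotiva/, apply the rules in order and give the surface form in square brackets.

[tkodva]

A Voicing Between Vowels: [dukotiva] → [dukodiva]
B Vowel Epenthesis: no change — [dukodiva]
C Syncope: [dukodiva] → [dkodva]
D Regressive Voicing Assimilation: [dkodva] → [tkodva]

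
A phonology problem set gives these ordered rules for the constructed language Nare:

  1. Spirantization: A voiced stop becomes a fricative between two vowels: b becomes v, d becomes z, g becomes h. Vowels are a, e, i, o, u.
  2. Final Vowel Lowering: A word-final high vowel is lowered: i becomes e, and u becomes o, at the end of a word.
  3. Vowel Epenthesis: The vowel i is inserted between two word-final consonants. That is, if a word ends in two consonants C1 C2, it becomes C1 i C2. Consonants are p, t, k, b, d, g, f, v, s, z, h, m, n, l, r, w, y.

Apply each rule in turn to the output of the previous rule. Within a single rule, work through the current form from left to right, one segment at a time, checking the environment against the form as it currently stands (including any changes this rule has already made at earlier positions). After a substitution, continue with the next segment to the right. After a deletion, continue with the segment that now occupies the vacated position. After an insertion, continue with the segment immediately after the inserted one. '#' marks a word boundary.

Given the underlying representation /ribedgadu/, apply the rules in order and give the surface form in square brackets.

1 Spirantization: [ribedgadu] → [rivedgazu]
2 Final Vowel Lowering: [rivedgazu] → [rivedgazo]
3 Vowel Epenthesis: no change — [rivedgazo]

[rivedgazo]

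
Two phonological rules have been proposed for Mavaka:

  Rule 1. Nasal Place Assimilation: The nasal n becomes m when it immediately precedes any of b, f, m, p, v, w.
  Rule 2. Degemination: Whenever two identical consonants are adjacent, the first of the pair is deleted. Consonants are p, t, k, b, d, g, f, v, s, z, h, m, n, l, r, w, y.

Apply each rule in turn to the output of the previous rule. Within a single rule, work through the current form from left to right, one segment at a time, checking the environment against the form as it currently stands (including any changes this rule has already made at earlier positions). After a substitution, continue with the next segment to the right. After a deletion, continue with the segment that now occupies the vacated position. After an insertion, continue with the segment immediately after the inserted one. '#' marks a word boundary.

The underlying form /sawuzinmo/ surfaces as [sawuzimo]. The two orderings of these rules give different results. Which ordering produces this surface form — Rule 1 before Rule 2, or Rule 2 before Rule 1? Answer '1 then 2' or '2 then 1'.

Order 1 then 2:
  1 Nasal Place Assimilation: [sawuzinmo] → [sawuzimmo]
  2 Degemination: [sawuzimmo] → [sawuzimo]
  result: [sawuzimo]
Order 2 then 1:
  2 Degemination: no change — [sawuzinmo]
  1 Nasal Place Assimilation: [sawuzinmo] → [sawuzimmo]
  result: [sawuzimmo]

1 then 2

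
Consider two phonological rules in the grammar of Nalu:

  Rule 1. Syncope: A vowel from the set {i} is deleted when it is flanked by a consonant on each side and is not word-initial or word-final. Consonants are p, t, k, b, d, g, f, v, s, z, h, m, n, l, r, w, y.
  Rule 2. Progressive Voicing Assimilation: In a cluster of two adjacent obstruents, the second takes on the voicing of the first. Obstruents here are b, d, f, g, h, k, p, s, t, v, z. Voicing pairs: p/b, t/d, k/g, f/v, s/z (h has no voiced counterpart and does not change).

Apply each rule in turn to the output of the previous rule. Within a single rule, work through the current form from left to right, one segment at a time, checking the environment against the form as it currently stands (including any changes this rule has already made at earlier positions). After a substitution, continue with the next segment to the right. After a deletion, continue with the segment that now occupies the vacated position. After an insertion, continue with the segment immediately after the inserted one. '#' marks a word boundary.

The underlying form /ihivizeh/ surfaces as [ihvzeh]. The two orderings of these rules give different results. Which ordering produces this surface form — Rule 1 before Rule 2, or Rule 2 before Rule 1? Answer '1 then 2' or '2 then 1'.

2 then 1

Order 1 then 2:
  1 Syncope: [ihivizeh] → [ihvzeh]
  2 Progressive Voicing Assimilation: [ihvzeh] → [ihfseh]
  result: [ihfseh]
Order 2 then 1:
  2 Progressive Voicing Assimilation: no change — [ihivizeh]
  1 Syncope: [ihivizeh] → [ihvzeh]
  result: [ihvzeh]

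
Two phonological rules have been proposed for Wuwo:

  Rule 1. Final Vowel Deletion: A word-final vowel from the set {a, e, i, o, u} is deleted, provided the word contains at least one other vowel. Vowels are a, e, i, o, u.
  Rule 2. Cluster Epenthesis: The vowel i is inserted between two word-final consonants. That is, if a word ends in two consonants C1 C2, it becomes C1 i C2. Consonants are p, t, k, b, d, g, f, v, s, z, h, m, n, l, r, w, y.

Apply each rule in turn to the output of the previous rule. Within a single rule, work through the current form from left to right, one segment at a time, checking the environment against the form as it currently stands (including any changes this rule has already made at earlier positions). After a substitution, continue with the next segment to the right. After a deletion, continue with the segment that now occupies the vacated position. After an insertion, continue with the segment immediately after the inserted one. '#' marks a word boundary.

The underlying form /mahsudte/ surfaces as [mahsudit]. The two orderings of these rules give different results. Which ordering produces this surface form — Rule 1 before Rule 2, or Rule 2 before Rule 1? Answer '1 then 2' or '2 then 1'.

1 then 2

Order 1 then 2:
  1 Final Vowel Deletion: [mahsudte] → [mahsudt]
  2 Cluster Epenthesis: [mahsudt] → [mahsudit]
  result: [mahsudit]
Order 2 then 1:
  2 Cluster Epenthesis: no change — [mahsudte]
  1 Final Vowel Deletion: [mahsudte] → [mahsudt]
  result: [mahsudt]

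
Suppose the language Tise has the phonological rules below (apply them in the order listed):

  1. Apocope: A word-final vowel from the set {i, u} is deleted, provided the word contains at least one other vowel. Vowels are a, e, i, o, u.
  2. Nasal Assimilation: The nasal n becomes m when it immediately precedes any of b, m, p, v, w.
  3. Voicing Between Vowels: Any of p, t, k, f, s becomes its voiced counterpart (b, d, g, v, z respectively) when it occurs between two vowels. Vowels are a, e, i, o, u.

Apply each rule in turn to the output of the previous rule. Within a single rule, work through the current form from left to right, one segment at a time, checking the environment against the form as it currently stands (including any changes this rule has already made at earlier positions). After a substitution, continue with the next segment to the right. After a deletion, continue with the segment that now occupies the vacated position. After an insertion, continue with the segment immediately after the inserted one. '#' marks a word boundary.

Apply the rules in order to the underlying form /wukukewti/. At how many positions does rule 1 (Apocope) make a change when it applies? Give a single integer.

1

1 Apocope: [wukukewti] → [wukukewt]
2 Nasal Assimilation: no change — [wukukewt]
3 Voicing Between Vowels: [wukukewt] → [wugugewt]
Rule 1 changed 1 position(s).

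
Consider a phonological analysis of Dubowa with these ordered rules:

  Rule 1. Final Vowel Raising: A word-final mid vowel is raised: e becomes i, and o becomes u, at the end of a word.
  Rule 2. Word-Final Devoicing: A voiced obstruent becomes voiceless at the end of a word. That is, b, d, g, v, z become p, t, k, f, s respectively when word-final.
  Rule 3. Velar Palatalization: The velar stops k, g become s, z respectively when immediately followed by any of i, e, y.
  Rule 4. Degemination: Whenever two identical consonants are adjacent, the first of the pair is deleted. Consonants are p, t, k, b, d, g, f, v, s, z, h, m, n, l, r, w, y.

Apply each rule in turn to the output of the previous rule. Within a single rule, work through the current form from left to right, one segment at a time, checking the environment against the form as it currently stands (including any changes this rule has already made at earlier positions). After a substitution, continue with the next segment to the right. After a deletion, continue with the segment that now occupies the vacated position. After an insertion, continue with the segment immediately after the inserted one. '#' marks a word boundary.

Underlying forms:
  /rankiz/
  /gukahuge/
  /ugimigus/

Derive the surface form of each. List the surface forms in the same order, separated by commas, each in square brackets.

/rankiz/:
  Rule 1 Final Vowel Raising: no change — [rankiz]
  Rule 2 Word-Final Devoicing: [rankiz] → [rankis]
  Rule 3 Velar Palatalization: [rankis] → [ransis]
  Rule 4 Degemination: no change — [ransis]
/gukahuge/:
  Rule 1 Final Vowel Raising: [gukahuge] → [gukahugi]
  Rule 2 Word-Final Devoicing: no change — [gukahugi]
  Rule 3 Velar Palatalization: [gukahugi] → [gukahuzi]
  Rule 4 Degemination: no change — [gukahuzi]
/ugimigus/:
  Rule 1 Final Vowel Raising: no change — [ugimigus]
  Rule 2 Word-Final Devoicing: no change — [ugimigus]
  Rule 3 Velar Palatalization: [ugimigus] → [uzimigus]
  Rule 4 Degemination: no change — [uzimigus]

[ransis], [gukahuzi], [uzimigus]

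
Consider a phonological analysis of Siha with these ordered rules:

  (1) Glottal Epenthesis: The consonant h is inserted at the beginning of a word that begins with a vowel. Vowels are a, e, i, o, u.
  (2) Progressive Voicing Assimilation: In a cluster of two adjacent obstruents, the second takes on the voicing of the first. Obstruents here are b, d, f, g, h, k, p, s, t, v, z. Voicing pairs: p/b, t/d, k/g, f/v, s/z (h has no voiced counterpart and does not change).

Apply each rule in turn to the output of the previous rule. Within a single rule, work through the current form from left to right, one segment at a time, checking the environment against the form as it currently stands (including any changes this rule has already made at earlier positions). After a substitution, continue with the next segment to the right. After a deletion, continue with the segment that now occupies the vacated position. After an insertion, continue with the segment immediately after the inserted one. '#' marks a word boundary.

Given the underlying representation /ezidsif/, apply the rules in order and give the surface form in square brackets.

[hezidzif]

(1) Glottal Epenthesis: [ezidsif] → [hezidsif]
(2) Progressive Voicing Assimilation: [hezidsif] → [hezidzif]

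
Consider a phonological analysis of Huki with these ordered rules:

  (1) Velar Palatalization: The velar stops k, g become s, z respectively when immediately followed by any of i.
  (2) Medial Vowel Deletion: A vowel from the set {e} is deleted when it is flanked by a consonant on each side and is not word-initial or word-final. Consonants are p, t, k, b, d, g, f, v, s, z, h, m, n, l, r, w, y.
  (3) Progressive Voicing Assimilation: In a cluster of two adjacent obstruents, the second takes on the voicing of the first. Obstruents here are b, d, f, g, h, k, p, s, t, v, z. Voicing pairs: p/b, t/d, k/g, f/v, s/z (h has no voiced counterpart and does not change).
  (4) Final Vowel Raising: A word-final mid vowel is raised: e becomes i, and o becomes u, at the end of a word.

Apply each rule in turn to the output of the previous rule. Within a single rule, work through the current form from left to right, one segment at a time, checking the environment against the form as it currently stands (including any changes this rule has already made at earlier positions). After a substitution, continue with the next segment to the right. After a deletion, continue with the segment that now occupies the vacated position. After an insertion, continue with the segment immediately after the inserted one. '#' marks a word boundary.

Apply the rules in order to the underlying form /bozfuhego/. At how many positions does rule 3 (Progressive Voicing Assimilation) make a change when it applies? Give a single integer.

2

(1) Velar Palatalization: no change — [bozfuhego]
(2) Medial Vowel Deletion: [bozfuhego] → [bozfuhgo]
(3) Progressive Voicing Assimilation: [bozfuhgo] → [bozvuhko]
(4) Final Vowel Raising: [bozvuhko] → [bozvuhku]
Rule 3 changed 2 position(s).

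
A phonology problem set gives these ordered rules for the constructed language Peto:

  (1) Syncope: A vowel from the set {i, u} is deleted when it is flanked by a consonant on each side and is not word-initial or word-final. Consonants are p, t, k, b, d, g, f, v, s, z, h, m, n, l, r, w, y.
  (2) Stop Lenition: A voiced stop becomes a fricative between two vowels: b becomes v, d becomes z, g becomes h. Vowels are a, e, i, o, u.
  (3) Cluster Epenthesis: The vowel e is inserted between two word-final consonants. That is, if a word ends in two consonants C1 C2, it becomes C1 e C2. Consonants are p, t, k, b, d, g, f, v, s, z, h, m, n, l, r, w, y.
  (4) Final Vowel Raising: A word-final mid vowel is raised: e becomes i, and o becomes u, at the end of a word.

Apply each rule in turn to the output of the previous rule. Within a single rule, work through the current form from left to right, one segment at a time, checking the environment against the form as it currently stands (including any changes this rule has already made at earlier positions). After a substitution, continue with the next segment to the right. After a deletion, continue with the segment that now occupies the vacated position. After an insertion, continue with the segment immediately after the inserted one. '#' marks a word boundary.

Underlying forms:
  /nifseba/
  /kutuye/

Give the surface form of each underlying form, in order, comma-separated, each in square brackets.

[nfseva], [ktyi]

/nifseba/:
  (1) Syncope: [nifseba] → [nfseba]
  (2) Stop Lenition: [nfseba] → [nfseva]
  (3) Cluster Epenthesis: no change — [nfseva]
  (4) Final Vowel Raising: no change — [nfseva]
/kutuye/:
  (1) Syncope: [kutuye] → [ktye]
  (2) Stop Lenition: no change — [ktye]
  (3) Cluster Epenthesis: no change — [ktye]
  (4) Final Vowel Raising: [ktye] → [ktyi]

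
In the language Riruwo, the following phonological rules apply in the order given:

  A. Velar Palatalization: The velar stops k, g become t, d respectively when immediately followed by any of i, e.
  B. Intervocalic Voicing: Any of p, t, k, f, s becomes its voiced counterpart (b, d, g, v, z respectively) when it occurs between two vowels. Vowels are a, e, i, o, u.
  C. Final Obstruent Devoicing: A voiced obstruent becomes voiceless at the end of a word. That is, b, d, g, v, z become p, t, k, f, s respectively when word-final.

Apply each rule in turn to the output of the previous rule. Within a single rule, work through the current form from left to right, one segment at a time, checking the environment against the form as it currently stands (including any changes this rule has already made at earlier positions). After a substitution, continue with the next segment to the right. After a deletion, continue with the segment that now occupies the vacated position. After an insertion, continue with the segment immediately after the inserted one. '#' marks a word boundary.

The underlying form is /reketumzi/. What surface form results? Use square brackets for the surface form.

[rededumzi]

A Velar Palatalization: [reketumzi] → [retetumzi]
B Intervocalic Voicing: [retetumzi] → [rededumzi]
C Final Obstruent Devoicing: no change — [rededumzi]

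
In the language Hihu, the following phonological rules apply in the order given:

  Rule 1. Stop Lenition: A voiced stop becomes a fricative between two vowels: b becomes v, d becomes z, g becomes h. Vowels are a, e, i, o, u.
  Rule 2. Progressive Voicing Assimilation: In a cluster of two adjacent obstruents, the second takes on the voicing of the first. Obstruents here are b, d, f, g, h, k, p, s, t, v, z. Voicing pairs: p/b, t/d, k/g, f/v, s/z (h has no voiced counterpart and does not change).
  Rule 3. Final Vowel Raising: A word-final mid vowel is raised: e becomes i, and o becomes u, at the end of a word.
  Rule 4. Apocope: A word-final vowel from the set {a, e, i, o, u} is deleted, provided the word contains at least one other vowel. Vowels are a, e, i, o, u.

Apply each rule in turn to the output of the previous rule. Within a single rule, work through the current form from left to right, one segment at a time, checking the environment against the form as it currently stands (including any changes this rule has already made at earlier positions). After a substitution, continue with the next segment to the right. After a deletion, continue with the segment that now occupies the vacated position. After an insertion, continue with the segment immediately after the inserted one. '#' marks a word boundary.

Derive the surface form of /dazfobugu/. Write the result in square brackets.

[dazvovuh]

Rule 1 Stop Lenition: [dazfobugu] → [dazfovuhu]
Rule 2 Progressive Voicing Assimilation: [dazfovuhu] → [dazvovuhu]
Rule 3 Final Vowel Raising: no change — [dazvovuhu]
Rule 4 Apocope: [dazvovuhu] → [dazvovuh]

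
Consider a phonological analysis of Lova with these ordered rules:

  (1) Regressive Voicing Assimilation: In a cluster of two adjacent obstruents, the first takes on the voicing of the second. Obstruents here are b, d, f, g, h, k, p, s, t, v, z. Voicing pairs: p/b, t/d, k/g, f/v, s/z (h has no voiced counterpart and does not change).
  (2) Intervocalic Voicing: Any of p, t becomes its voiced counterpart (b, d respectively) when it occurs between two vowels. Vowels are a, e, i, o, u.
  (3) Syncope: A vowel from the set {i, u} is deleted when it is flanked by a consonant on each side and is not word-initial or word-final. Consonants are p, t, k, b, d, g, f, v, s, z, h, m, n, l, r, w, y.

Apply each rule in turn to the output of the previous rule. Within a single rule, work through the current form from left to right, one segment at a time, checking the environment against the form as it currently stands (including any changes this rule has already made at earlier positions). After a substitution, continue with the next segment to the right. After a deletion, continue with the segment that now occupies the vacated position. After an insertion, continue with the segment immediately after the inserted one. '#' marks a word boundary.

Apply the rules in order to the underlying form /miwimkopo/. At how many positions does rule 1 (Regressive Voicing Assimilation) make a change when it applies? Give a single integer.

(1) Regressive Voicing Assimilation: no change — [miwimkopo]
(2) Intervocalic Voicing: [miwimkopo] → [miwimkobo]
(3) Syncope: [miwimkobo] → [mwmkobo]
Rule 1 changed 0 position(s).

0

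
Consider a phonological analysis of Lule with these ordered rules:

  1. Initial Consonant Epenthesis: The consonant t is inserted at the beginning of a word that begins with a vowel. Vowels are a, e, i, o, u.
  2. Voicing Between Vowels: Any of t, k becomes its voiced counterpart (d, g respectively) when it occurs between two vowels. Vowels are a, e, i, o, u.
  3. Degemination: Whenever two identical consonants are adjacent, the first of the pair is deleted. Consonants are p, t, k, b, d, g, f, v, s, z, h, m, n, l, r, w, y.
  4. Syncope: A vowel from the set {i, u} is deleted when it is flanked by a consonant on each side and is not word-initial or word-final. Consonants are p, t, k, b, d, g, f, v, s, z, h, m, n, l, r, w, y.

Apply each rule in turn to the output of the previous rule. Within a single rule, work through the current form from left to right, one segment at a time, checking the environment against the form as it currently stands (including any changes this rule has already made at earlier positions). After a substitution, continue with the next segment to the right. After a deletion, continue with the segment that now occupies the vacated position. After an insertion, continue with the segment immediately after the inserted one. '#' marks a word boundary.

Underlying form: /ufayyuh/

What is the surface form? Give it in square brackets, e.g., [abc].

1 Initial Consonant Epenthesis: [ufayyuh] → [tufayyuh]
2 Voicing Between Vowels: no change — [tufayyuh]
3 Degemination: [tufayyuh] → [tufayuh]
4 Syncope: [tufayuh] → [tfayh]

[tfayh]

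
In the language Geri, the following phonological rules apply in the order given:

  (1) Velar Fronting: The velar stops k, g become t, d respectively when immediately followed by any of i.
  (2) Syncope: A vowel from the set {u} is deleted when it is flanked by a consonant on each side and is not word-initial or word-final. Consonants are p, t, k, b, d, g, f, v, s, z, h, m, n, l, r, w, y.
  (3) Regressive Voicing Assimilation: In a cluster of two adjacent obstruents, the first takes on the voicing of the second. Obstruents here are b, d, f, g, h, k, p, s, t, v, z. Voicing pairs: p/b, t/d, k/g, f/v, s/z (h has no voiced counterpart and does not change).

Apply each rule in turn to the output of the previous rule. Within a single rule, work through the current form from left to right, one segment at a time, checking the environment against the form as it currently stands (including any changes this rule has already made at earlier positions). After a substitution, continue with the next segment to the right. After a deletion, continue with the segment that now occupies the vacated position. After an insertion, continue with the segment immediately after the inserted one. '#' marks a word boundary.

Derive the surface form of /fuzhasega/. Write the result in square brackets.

(1) Velar Fronting: no change — [fuzhasega]
(2) Syncope: [fuzhasega] → [fzhasega]
(3) Regressive Voicing Assimilation: [fzhasega] → [vshasega]

[vshasega]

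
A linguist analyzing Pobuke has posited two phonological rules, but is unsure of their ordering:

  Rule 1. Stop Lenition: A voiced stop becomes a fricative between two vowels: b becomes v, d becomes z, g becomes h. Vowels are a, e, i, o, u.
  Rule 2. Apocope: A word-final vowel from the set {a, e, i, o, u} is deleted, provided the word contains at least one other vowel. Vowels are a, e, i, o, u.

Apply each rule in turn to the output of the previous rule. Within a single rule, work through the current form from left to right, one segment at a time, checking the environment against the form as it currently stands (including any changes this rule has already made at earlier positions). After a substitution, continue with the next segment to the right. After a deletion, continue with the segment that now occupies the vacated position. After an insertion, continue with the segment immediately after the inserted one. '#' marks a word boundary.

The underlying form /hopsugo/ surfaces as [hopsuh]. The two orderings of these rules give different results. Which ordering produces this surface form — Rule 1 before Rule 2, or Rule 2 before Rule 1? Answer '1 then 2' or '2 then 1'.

1 then 2

Order 1 then 2:
  1 Stop Lenition: [hopsugo] → [hopsuho]
  2 Apocope: [hopsuho] → [hopsuh]
  result: [hopsuh]
Order 2 then 1:
  2 Apocope: [hopsugo] → [hopsug]
  1 Stop Lenition: no change — [hopsug]
  result: [hopsug]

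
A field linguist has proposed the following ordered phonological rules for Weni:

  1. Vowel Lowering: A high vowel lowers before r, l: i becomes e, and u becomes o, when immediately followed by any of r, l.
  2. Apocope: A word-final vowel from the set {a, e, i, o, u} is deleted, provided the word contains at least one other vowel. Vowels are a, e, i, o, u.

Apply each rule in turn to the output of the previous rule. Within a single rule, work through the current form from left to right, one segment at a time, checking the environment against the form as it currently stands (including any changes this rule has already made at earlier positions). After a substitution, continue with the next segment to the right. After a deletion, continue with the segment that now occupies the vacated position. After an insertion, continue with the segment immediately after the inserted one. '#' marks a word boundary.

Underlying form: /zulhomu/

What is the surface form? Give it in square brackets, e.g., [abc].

[zolhom]

1 Vowel Lowering: [zulhomu] → [zolhomu]
2 Apocope: [zolhomu] → [zolhom]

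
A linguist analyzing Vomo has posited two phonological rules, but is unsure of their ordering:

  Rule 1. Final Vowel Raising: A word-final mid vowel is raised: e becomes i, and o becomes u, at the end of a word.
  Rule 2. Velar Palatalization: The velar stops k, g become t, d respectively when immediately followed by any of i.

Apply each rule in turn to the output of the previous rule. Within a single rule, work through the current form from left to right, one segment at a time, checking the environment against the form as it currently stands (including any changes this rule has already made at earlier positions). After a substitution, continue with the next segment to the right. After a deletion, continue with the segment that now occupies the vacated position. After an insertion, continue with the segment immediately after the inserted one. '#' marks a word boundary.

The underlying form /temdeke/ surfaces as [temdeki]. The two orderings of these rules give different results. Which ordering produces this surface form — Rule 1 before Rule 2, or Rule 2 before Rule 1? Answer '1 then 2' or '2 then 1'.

2 then 1

Order 1 then 2:
  1 Final Vowel Raising: [temdeke] → [temdeki]
  2 Velar Palatalization: [temdeki] → [temdeti]
  result: [temdeti]
Order 2 then 1:
  2 Velar Palatalization: no change — [temdeke]
  1 Final Vowel Raising: [temdeke] → [temdeki]
  result: [temdeki]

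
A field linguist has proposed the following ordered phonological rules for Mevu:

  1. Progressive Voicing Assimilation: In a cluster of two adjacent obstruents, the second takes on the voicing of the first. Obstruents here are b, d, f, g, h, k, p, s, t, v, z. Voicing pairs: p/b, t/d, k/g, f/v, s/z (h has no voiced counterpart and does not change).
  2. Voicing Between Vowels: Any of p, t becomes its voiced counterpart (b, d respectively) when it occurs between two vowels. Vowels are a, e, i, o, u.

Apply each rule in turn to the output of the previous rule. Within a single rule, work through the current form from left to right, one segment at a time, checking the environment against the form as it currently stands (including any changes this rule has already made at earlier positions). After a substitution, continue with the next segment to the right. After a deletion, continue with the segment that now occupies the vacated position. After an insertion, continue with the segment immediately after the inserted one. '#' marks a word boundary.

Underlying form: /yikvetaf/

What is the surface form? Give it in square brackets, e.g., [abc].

1 Progressive Voicing Assimilation: [yikvetaf] → [yikfetaf]
2 Voicing Between Vowels: [yikfetaf] → [yikfedaf]

[yikfedaf]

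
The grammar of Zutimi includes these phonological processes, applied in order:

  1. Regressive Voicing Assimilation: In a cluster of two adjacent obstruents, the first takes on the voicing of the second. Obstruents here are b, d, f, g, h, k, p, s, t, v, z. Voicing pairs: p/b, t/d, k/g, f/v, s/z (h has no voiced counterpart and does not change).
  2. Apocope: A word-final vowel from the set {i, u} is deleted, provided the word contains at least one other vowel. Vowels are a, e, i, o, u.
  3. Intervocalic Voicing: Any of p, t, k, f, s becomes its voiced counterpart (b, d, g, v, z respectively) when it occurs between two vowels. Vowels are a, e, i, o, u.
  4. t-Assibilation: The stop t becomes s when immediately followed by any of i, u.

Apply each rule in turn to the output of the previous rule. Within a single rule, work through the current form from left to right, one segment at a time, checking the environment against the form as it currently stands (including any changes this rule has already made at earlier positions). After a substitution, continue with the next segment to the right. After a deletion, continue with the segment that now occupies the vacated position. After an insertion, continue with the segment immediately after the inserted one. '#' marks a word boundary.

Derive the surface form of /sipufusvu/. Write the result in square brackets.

1 Regressive Voicing Assimilation: [sipufusvu] → [sipufuzvu]
2 Apocope: [sipufuzvu] → [sipufuzv]
3 Intervocalic Voicing: [sipufuzv] → [sibuvuzv]
4 t-Assibilation: no change — [sibuvuzv]

[sibuvuzv]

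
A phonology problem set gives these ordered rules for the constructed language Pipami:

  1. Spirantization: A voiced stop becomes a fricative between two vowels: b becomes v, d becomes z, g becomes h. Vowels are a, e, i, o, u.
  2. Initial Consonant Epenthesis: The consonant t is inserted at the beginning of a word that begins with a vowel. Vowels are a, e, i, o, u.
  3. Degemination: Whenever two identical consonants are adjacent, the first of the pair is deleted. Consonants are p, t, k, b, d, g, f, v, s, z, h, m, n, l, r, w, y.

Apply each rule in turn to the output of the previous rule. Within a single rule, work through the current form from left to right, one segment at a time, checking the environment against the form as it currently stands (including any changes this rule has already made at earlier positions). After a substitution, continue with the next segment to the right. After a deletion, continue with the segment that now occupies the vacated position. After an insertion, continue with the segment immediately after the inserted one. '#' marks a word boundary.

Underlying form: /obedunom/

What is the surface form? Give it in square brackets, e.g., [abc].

[tovezunom]

1 Spirantization: [obedunom] → [ovezunom]
2 Initial Consonant Epenthesis: [ovezunom] → [tovezunom]
3 Degemination: no change — [tovezunom]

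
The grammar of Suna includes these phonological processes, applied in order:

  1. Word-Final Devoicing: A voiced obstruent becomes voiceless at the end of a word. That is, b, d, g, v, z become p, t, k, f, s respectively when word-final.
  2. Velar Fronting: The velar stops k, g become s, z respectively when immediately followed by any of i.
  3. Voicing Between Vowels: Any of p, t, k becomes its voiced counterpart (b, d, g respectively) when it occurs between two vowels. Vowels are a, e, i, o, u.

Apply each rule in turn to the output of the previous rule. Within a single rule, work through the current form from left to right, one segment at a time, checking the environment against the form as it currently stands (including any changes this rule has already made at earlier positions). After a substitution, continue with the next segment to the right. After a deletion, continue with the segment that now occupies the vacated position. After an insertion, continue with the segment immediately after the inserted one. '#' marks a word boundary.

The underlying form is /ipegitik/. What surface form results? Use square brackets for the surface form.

1 Word-Final Devoicing: no change — [ipegitik]
2 Velar Fronting: [ipegitik] → [ipezitik]
3 Voicing Between Vowels: [ipezitik] → [ibezidik]

[ibezidik]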